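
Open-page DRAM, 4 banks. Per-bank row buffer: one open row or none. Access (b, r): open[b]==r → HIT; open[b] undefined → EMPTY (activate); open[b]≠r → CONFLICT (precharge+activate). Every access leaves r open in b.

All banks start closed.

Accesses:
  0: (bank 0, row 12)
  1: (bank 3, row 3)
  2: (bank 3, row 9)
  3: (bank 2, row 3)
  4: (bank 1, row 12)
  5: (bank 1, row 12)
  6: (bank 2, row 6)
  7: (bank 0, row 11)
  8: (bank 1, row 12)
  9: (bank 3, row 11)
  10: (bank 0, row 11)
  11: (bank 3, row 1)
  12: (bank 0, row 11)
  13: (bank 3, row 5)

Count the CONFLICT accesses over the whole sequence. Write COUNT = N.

step 0: bank0 None->12 [EMPTY]
step 1: bank3 None->3 [EMPTY]
step 2: bank3 3->9 [CONFLICT]
step 3: bank2 None->3 [EMPTY]
step 4: bank1 None->12 [EMPTY]
step 5: bank1 12->12 [HIT]
step 6: bank2 3->6 [CONFLICT]
step 7: bank0 12->11 [CONFLICT]
step 8: bank1 12->12 [HIT]
step 9: bank3 9->11 [CONFLICT]
step 10: bank0 11->11 [HIT]
step 11: bank3 11->1 [CONFLICT]
step 12: bank0 11->11 [HIT]
step 13: bank3 1->5 [CONFLICT]

COUNT = 6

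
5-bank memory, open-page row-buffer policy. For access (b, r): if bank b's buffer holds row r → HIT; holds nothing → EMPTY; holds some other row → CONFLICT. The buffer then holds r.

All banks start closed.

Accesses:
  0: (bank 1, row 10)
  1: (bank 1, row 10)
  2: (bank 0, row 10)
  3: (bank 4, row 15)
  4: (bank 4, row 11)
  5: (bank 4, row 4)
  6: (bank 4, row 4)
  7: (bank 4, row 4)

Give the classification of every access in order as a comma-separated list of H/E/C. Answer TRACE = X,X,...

TRACE = E,H,E,E,C,C,H,H

step 0: bank1 None->10 [EMPTY]
step 1: bank1 10->10 [HIT]
step 2: bank0 None->10 [EMPTY]
step 3: bank4 None->15 [EMPTY]
step 4: bank4 15->11 [CONFLICT]
step 5: bank4 11->4 [CONFLICT]
step 6: bank4 4->4 [HIT]
step 7: bank4 4->4 [HIT]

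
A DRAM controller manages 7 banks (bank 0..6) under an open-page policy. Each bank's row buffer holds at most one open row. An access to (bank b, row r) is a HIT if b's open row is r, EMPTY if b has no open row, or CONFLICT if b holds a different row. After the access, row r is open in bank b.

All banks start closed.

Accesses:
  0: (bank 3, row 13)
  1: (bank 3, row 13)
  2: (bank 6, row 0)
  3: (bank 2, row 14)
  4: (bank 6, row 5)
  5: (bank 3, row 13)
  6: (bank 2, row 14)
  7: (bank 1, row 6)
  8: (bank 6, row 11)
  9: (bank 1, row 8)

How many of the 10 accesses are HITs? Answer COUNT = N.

  [0] b3 r13: no row ⇒ E
  [1] b3 r13: had r13 ⇒ H
  [2] b6 r0: no row ⇒ E
  [3] b2 r14: no row ⇒ E
  [4] b6 r5: had r0 ⇒ C
  [5] b3 r13: had r13 ⇒ H
  [6] b2 r14: had r14 ⇒ H
  [7] b1 r6: no row ⇒ E
  [8] b6 r11: had r5 ⇒ C
  [9] b1 r8: had r6 ⇒ C

COUNT = 3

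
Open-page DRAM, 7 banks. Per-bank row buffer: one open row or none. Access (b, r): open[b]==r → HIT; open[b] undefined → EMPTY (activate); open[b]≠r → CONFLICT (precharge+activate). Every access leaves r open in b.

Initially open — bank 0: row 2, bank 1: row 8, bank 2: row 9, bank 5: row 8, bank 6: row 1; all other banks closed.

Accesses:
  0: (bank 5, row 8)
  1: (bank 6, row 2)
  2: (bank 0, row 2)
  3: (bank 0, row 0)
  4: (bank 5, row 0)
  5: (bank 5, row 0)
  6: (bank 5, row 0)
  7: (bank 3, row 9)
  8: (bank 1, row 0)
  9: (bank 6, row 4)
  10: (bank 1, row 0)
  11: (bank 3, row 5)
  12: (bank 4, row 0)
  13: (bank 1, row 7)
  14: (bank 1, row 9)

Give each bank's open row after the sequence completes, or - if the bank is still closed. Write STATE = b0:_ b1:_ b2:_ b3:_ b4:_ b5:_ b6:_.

STATE = b0:0 b1:9 b2:9 b3:5 b4:0 b5:0 b6:4

0: bank 5 row 8 — prev 8 → HIT
1: bank 6 row 2 — prev 1 → CONFLICT
2: bank 0 row 2 — prev 2 → HIT
3: bank 0 row 0 — prev 2 → CONFLICT
4: bank 5 row 0 — prev 8 → CONFLICT
5: bank 5 row 0 — prev 0 → HIT
6: bank 5 row 0 — prev 0 → HIT
7: bank 3 row 9 — prev None → EMPTY
8: bank 1 row 0 — prev 8 → CONFLICT
9: bank 6 row 4 — prev 2 → CONFLICT
10: bank 1 row 0 — prev 0 → HIT
11: bank 3 row 5 — prev 9 → CONFLICT
12: bank 4 row 0 — prev None → EMPTY
13: bank 1 row 7 — prev 0 → CONFLICT
14: bank 1 row 9 — prev 7 → CONFLICT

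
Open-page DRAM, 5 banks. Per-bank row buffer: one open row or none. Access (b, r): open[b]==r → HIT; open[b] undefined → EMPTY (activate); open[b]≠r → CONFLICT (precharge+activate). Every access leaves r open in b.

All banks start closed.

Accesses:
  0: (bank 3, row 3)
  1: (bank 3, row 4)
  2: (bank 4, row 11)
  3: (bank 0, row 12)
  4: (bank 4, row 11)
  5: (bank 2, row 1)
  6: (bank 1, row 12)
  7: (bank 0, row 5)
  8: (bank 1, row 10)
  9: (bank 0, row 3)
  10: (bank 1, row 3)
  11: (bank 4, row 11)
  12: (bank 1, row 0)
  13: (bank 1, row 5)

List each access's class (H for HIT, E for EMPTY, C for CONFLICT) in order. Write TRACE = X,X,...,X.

TRACE = E,C,E,E,H,E,E,C,C,C,C,H,C,C

  [0] b3 r3: no row ⇒ E
  [1] b3 r4: had r3 ⇒ C
  [2] b4 r11: no row ⇒ E
  [3] b0 r12: no row ⇒ E
  [4] b4 r11: had r11 ⇒ H
  [5] b2 r1: no row ⇒ E
  [6] b1 r12: no row ⇒ E
  [7] b0 r5: had r12 ⇒ C
  [8] b1 r10: had r12 ⇒ C
  [9] b0 r3: had r5 ⇒ C
  [10] b1 r3: had r10 ⇒ C
  [11] b4 r11: had r11 ⇒ H
  [12] b1 r0: had r3 ⇒ C
  [13] b1 r5: had r0 ⇒ C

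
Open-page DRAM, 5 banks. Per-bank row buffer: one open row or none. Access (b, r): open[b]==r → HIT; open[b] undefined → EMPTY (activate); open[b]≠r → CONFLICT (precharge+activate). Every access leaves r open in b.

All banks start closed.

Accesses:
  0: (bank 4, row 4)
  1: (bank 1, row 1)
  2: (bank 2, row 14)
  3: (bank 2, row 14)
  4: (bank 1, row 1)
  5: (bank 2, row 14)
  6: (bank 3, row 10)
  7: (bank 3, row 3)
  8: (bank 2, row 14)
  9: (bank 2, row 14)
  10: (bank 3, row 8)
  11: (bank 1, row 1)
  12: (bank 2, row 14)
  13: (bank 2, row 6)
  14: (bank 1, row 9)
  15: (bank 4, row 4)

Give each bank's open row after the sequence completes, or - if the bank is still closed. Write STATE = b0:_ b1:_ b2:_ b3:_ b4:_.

0: bank 4 row 4 — prev None → EMPTY
1: bank 1 row 1 — prev None → EMPTY
2: bank 2 row 14 — prev None → EMPTY
3: bank 2 row 14 — prev 14 → HIT
4: bank 1 row 1 — prev 1 → HIT
5: bank 2 row 14 — prev 14 → HIT
6: bank 3 row 10 — prev None → EMPTY
7: bank 3 row 3 — prev 10 → CONFLICT
8: bank 2 row 14 — prev 14 → HIT
9: bank 2 row 14 — prev 14 → HIT
10: bank 3 row 8 — prev 3 → CONFLICT
11: bank 1 row 1 — prev 1 → HIT
12: bank 2 row 14 — prev 14 → HIT
13: bank 2 row 6 — prev 14 → CONFLICT
14: bank 1 row 9 — prev 1 → CONFLICT
15: bank 4 row 4 — prev 4 → HIT

STATE = b0:- b1:9 b2:6 b3:8 b4:4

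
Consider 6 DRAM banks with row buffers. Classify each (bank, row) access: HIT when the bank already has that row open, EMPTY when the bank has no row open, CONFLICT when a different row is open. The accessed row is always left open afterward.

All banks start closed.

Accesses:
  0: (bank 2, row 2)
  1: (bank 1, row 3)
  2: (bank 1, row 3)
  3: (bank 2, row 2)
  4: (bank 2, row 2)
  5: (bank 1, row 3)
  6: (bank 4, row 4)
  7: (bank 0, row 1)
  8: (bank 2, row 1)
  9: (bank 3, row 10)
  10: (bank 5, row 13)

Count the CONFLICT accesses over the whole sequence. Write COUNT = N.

  [0] b2 r2: no row ⇒ E
  [1] b1 r3: no row ⇒ E
  [2] b1 r3: had r3 ⇒ H
  [3] b2 r2: had r2 ⇒ H
  [4] b2 r2: had r2 ⇒ H
  [5] b1 r3: had r3 ⇒ H
  [6] b4 r4: no row ⇒ E
  [7] b0 r1: no row ⇒ E
  [8] b2 r1: had r2 ⇒ C
  [9] b3 r10: no row ⇒ E
  [10] b5 r13: no row ⇒ E

COUNT = 1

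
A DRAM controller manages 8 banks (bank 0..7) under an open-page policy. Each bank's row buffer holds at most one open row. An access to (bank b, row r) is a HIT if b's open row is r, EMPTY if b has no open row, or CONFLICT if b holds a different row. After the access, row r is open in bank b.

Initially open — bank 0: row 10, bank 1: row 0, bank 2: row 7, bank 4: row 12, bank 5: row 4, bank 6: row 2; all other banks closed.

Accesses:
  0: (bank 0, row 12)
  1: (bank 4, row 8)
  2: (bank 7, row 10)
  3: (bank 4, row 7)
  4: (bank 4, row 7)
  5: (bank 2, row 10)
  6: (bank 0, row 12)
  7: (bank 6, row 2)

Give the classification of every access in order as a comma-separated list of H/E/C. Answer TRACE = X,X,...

#0 (0,12) C  (was 10)
#1 (4,8) C  (was 12)
#2 (7,10) E
#3 (4,7) C  (was 8)
#4 (4,7) H  (was 7)
#5 (2,10) C  (was 7)
#6 (0,12) H  (was 12)
#7 (6,2) H  (was 2)

TRACE = C,C,E,C,H,C,H,H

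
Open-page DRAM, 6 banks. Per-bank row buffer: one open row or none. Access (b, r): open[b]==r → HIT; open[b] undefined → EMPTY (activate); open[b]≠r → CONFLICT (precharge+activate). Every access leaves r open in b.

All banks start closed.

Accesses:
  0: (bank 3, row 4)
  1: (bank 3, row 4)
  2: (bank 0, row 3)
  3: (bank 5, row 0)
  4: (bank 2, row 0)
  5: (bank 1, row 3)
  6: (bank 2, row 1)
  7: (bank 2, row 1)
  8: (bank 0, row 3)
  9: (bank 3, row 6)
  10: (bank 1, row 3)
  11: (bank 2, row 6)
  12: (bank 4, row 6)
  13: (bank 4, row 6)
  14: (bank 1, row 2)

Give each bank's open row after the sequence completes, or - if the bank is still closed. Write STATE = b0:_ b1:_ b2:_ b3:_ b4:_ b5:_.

STATE = b0:3 b1:2 b2:6 b3:6 b4:6 b5:0

step 0: bank3 None->4 [EMPTY]
step 1: bank3 4->4 [HIT]
step 2: bank0 None->3 [EMPTY]
step 3: bank5 None->0 [EMPTY]
step 4: bank2 None->0 [EMPTY]
step 5: bank1 None->3 [EMPTY]
step 6: bank2 0->1 [CONFLICT]
step 7: bank2 1->1 [HIT]
step 8: bank0 3->3 [HIT]
step 9: bank3 4->6 [CONFLICT]
step 10: bank1 3->3 [HIT]
step 11: bank2 1->6 [CONFLICT]
step 12: bank4 None->6 [EMPTY]
step 13: bank4 6->6 [HIT]
step 14: bank1 3->2 [CONFLICT]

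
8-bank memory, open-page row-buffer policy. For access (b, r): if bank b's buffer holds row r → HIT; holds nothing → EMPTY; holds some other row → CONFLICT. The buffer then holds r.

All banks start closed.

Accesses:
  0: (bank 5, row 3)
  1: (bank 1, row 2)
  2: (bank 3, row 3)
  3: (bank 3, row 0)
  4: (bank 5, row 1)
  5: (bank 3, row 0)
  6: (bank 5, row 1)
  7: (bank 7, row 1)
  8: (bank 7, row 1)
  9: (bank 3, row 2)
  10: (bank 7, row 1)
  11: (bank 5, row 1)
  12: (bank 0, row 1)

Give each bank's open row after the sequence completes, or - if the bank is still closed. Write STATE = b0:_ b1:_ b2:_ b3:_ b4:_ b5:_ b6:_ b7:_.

0: bank 5 row 3 — prev None → EMPTY
1: bank 1 row 2 — prev None → EMPTY
2: bank 3 row 3 — prev None → EMPTY
3: bank 3 row 0 — prev 3 → CONFLICT
4: bank 5 row 1 — prev 3 → CONFLICT
5: bank 3 row 0 — prev 0 → HIT
6: bank 5 row 1 — prev 1 → HIT
7: bank 7 row 1 — prev None → EMPTY
8: bank 7 row 1 — prev 1 → HIT
9: bank 3 row 2 — prev 0 → CONFLICT
10: bank 7 row 1 — prev 1 → HIT
11: bank 5 row 1 — prev 1 → HIT
12: bank 0 row 1 — prev None → EMPTY

STATE = b0:1 b1:2 b2:- b3:2 b4:- b5:1 b6:- b7:1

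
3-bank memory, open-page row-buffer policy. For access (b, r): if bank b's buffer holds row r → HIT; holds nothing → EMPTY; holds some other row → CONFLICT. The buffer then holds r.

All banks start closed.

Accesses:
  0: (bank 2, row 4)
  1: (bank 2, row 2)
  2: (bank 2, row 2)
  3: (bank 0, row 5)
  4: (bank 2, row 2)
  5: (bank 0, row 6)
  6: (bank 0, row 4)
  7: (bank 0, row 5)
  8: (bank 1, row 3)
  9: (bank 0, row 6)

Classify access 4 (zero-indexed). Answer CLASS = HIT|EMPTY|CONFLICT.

CLASS = HIT

#0 (2,4) E
#1 (2,2) C  (was 4)
#2 (2,2) H  (was 2)
#3 (0,5) E
#4 (2,2) H  (was 2)
#5 (0,6) C  (was 5)
#6 (0,4) C  (was 6)
#7 (0,5) C  (was 4)
#8 (1,3) E
#9 (0,6) C  (was 5)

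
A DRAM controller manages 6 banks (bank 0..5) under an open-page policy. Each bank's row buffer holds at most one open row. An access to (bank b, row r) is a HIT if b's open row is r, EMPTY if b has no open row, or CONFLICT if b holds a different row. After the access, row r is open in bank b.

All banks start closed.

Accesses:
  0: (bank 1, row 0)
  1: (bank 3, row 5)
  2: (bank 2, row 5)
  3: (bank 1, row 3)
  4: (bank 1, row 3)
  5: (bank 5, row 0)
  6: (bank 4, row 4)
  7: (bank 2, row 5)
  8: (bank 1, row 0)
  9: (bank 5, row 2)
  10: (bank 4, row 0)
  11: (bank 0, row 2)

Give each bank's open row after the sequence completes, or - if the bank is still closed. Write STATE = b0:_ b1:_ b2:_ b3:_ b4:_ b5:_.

STATE = b0:2 b1:0 b2:5 b3:5 b4:0 b5:2

step 0: bank1 None->0 [EMPTY]
step 1: bank3 None->5 [EMPTY]
step 2: bank2 None->5 [EMPTY]
step 3: bank1 0->3 [CONFLICT]
step 4: bank1 3->3 [HIT]
step 5: bank5 None->0 [EMPTY]
step 6: bank4 None->4 [EMPTY]
step 7: bank2 5->5 [HIT]
step 8: bank1 3->0 [CONFLICT]
step 9: bank5 0->2 [CONFLICT]
step 10: bank4 4->0 [CONFLICT]
step 11: bank0 None->2 [EMPTY]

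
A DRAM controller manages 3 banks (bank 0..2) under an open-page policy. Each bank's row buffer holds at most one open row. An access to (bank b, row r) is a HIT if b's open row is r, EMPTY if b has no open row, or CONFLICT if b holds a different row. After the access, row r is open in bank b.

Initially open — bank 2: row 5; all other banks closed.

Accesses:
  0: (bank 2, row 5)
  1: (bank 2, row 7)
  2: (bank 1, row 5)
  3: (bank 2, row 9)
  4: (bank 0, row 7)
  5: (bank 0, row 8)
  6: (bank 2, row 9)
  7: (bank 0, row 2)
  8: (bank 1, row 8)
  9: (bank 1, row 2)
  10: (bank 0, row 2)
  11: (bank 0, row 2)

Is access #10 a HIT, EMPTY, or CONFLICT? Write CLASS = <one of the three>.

CLASS = HIT

0: bank 2 row 5 — prev 5 → HIT
1: bank 2 row 7 — prev 5 → CONFLICT
2: bank 1 row 5 — prev None → EMPTY
3: bank 2 row 9 — prev 7 → CONFLICT
4: bank 0 row 7 — prev None → EMPTY
5: bank 0 row 8 — prev 7 → CONFLICT
6: bank 2 row 9 — prev 9 → HIT
7: bank 0 row 2 — prev 8 → CONFLICT
8: bank 1 row 8 — prev 5 → CONFLICT
9: bank 1 row 2 — prev 8 → CONFLICT
10: bank 0 row 2 — prev 2 → HIT
11: bank 0 row 2 — prev 2 → HIT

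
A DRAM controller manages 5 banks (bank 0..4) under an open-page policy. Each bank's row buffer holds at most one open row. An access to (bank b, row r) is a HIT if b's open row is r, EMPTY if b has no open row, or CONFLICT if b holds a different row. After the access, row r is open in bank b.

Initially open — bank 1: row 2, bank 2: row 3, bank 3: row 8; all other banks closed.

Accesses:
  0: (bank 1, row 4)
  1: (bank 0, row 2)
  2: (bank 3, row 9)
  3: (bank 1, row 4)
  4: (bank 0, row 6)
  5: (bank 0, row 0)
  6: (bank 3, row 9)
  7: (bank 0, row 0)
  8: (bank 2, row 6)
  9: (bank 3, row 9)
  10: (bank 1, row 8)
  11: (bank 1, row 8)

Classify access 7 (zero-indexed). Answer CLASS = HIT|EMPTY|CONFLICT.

CLASS = HIT

step 0: bank1 2->4 [CONFLICT]
step 1: bank0 None->2 [EMPTY]
step 2: bank3 8->9 [CONFLICT]
step 3: bank1 4->4 [HIT]
step 4: bank0 2->6 [CONFLICT]
step 5: bank0 6->0 [CONFLICT]
step 6: bank3 9->9 [HIT]
step 7: bank0 0->0 [HIT]
step 8: bank2 3->6 [CONFLICT]
step 9: bank3 9->9 [HIT]
step 10: bank1 4->8 [CONFLICT]
step 11: bank1 8->8 [HIT]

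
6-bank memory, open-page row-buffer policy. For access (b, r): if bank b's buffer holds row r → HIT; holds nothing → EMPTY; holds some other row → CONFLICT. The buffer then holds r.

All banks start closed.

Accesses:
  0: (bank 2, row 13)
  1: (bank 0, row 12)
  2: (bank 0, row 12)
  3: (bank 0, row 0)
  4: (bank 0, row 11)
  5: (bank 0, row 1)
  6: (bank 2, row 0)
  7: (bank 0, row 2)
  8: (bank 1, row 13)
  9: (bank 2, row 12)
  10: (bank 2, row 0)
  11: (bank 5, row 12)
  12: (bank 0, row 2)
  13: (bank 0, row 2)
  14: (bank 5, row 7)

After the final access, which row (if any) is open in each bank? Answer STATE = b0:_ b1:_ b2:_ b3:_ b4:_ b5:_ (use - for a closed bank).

0: bank 2 row 13 — prev None → EMPTY
1: bank 0 row 12 — prev None → EMPTY
2: bank 0 row 12 — prev 12 → HIT
3: bank 0 row 0 — prev 12 → CONFLICT
4: bank 0 row 11 — prev 0 → CONFLICT
5: bank 0 row 1 — prev 11 → CONFLICT
6: bank 2 row 0 — prev 13 → CONFLICT
7: bank 0 row 2 — prev 1 → CONFLICT
8: bank 1 row 13 — prev None → EMPTY
9: bank 2 row 12 — prev 0 → CONFLICT
10: bank 2 row 0 — prev 12 → CONFLICT
11: bank 5 row 12 — prev None → EMPTY
12: bank 0 row 2 — prev 2 → HIT
13: bank 0 row 2 — prev 2 → HIT
14: bank 5 row 7 — prev 12 → CONFLICT

STATE = b0:2 b1:13 b2:0 b3:- b4:- b5:7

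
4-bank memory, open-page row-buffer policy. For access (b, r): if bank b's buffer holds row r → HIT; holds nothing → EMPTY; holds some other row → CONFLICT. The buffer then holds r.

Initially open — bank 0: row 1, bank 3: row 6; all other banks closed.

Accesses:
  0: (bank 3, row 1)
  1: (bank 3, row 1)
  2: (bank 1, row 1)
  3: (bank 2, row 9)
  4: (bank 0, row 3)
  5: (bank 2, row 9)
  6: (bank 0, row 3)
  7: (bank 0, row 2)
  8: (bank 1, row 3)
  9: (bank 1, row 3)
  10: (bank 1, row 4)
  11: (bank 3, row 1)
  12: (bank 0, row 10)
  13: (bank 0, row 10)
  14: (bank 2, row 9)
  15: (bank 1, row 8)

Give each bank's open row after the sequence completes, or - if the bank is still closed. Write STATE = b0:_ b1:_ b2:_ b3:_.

0: bank 3 row 1 — prev 6 → CONFLICT
1: bank 3 row 1 — prev 1 → HIT
2: bank 1 row 1 — prev None → EMPTY
3: bank 2 row 9 — prev None → EMPTY
4: bank 0 row 3 — prev 1 → CONFLICT
5: bank 2 row 9 — prev 9 → HIT
6: bank 0 row 3 — prev 3 → HIT
7: bank 0 row 2 — prev 3 → CONFLICT
8: bank 1 row 3 — prev 1 → CONFLICT
9: bank 1 row 3 — prev 3 → HIT
10: bank 1 row 4 — prev 3 → CONFLICT
11: bank 3 row 1 — prev 1 → HIT
12: bank 0 row 10 — prev 2 → CONFLICT
13: bank 0 row 10 — prev 10 → HIT
14: bank 2 row 9 — prev 9 → HIT
15: bank 1 row 8 — prev 4 → CONFLICT

STATE = b0:10 b1:8 b2:9 b3:1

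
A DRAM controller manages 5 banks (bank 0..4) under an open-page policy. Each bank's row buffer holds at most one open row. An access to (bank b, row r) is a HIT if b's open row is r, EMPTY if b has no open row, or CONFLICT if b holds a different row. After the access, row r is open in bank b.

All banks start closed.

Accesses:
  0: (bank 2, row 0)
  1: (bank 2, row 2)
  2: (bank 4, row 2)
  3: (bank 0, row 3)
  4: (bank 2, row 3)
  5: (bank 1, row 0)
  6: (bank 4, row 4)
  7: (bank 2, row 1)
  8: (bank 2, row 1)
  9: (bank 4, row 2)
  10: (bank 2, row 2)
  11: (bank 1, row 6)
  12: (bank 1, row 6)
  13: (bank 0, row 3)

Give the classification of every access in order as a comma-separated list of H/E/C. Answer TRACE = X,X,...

TRACE = E,C,E,E,C,E,C,C,H,C,C,C,H,H

  [0] b2 r0: no row ⇒ E
  [1] b2 r2: had r0 ⇒ C
  [2] b4 r2: no row ⇒ E
  [3] b0 r3: no row ⇒ E
  [4] b2 r3: had r2 ⇒ C
  [5] b1 r0: no row ⇒ E
  [6] b4 r4: had r2 ⇒ C
  [7] b2 r1: had r3 ⇒ C
  [8] b2 r1: had r1 ⇒ H
  [9] b4 r2: had r4 ⇒ C
  [10] b2 r2: had r1 ⇒ C
  [11] b1 r6: had r0 ⇒ C
  [12] b1 r6: had r6 ⇒ H
  [13] b0 r3: had r3 ⇒ H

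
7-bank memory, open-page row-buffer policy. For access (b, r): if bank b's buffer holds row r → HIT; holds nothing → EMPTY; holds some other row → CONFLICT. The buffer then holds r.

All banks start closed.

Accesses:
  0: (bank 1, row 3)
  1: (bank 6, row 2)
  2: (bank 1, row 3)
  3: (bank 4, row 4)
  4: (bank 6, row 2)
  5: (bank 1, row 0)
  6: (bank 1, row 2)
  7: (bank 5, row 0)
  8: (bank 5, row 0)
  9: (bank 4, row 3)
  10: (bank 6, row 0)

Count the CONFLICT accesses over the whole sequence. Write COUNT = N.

0: bank 1 row 3 — prev None → EMPTY
1: bank 6 row 2 — prev None → EMPTY
2: bank 1 row 3 — prev 3 → HIT
3: bank 4 row 4 — prev None → EMPTY
4: bank 6 row 2 — prev 2 → HIT
5: bank 1 row 0 — prev 3 → CONFLICT
6: bank 1 row 2 — prev 0 → CONFLICT
7: bank 5 row 0 — prev None → EMPTY
8: bank 5 row 0 — prev 0 → HIT
9: bank 4 row 3 — prev 4 → CONFLICT
10: bank 6 row 0 — prev 2 → CONFLICT

COUNT = 4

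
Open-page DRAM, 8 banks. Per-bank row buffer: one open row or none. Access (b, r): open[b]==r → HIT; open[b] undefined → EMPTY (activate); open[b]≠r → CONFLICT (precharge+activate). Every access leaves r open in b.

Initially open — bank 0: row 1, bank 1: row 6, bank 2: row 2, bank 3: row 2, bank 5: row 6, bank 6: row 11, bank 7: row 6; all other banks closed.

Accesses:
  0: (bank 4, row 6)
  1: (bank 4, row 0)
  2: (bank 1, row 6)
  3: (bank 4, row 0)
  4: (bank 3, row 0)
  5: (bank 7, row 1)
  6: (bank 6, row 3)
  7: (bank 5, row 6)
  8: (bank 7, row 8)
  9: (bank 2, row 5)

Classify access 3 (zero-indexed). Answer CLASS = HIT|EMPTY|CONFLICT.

#0 (4,6) E
#1 (4,0) C  (was 6)
#2 (1,6) H  (was 6)
#3 (4,0) H  (was 0)
#4 (3,0) C  (was 2)
#5 (7,1) C  (was 6)
#6 (6,3) C  (was 11)
#7 (5,6) H  (was 6)
#8 (7,8) C  (was 1)
#9 (2,5) C  (was 2)

CLASS = HIT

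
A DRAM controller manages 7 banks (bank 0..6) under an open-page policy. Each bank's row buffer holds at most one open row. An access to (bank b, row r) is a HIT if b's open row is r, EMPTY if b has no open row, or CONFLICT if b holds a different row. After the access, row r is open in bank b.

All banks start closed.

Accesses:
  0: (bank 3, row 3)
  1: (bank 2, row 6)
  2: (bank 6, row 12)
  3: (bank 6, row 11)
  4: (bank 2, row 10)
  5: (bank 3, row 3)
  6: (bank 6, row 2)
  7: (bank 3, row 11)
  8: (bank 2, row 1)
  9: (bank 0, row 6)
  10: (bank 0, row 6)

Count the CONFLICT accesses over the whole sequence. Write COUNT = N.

#0 (3,3) E
#1 (2,6) E
#2 (6,12) E
#3 (6,11) C  (was 12)
#4 (2,10) C  (was 6)
#5 (3,3) H  (was 3)
#6 (6,2) C  (was 11)
#7 (3,11) C  (was 3)
#8 (2,1) C  (was 10)
#9 (0,6) E
#10 (0,6) H  (was 6)

COUNT = 5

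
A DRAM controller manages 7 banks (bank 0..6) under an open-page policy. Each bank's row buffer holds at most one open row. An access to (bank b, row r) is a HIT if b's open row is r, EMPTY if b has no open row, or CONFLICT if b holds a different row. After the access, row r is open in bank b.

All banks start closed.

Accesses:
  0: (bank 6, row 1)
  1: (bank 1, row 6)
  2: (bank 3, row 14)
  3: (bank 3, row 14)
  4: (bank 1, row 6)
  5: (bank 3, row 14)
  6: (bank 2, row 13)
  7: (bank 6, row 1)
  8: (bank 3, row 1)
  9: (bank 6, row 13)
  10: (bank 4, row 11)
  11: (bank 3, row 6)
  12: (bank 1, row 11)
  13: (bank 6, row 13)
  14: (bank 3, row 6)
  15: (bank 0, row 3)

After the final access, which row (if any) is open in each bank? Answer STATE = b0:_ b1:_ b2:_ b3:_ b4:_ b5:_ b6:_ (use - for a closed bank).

0: bank 6 row 1 — prev None → EMPTY
1: bank 1 row 6 — prev None → EMPTY
2: bank 3 row 14 — prev None → EMPTY
3: bank 3 row 14 — prev 14 → HIT
4: bank 1 row 6 — prev 6 → HIT
5: bank 3 row 14 — prev 14 → HIT
6: bank 2 row 13 — prev None → EMPTY
7: bank 6 row 1 — prev 1 → HIT
8: bank 3 row 1 — prev 14 → CONFLICT
9: bank 6 row 13 — prev 1 → CONFLICT
10: bank 4 row 11 — prev None → EMPTY
11: bank 3 row 6 — prev 1 → CONFLICT
12: bank 1 row 11 — prev 6 → CONFLICT
13: bank 6 row 13 — prev 13 → HIT
14: bank 3 row 6 — prev 6 → HIT
15: bank 0 row 3 — prev None → EMPTY

STATE = b0:3 b1:11 b2:13 b3:6 b4:11 b5:- b6:13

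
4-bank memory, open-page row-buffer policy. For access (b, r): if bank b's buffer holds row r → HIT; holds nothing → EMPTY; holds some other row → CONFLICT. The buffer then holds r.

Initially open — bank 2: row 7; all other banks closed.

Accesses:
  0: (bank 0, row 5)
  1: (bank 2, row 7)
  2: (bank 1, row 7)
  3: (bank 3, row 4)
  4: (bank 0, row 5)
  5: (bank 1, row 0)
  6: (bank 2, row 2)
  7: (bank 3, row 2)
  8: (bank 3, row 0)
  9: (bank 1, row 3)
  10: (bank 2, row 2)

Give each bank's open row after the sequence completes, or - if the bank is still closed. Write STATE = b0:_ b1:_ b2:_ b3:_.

STATE = b0:5 b1:3 b2:2 b3:0

#0 (0,5) E
#1 (2,7) H  (was 7)
#2 (1,7) E
#3 (3,4) E
#4 (0,5) H  (was 5)
#5 (1,0) C  (was 7)
#6 (2,2) C  (was 7)
#7 (3,2) C  (was 4)
#8 (3,0) C  (was 2)
#9 (1,3) C  (was 0)
#10 (2,2) H  (was 2)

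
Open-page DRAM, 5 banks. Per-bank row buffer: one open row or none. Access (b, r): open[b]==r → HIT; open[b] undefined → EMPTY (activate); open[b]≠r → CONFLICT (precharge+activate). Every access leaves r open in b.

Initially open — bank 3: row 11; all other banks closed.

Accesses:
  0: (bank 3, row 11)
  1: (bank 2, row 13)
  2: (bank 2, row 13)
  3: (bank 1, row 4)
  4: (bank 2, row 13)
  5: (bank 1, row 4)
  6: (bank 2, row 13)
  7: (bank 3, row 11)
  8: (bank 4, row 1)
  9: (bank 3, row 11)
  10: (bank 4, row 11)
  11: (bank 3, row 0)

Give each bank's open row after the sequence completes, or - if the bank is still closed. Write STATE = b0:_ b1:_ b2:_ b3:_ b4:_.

STATE = b0:- b1:4 b2:13 b3:0 b4:11

step 0: bank3 11->11 [HIT]
step 1: bank2 None->13 [EMPTY]
step 2: bank2 13->13 [HIT]
step 3: bank1 None->4 [EMPTY]
step 4: bank2 13->13 [HIT]
step 5: bank1 4->4 [HIT]
step 6: bank2 13->13 [HIT]
step 7: bank3 11->11 [HIT]
step 8: bank4 None->1 [EMPTY]
step 9: bank3 11->11 [HIT]
step 10: bank4 1->11 [CONFLICT]
step 11: bank3 11->0 [CONFLICT]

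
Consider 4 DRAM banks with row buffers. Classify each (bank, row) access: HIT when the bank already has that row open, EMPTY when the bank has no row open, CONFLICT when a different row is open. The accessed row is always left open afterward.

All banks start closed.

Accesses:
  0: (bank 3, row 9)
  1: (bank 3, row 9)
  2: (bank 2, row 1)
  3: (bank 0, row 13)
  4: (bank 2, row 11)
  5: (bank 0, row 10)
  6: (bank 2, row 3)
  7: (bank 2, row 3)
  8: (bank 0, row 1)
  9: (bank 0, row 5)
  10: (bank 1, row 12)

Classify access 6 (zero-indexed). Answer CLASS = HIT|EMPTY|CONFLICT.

0: bank 3 row 9 — prev None → EMPTY
1: bank 3 row 9 — prev 9 → HIT
2: bank 2 row 1 — prev None → EMPTY
3: bank 0 row 13 — prev None → EMPTY
4: bank 2 row 11 — prev 1 → CONFLICT
5: bank 0 row 10 — prev 13 → CONFLICT
6: bank 2 row 3 — prev 11 → CONFLICT
7: bank 2 row 3 — prev 3 → HIT
8: bank 0 row 1 — prev 10 → CONFLICT
9: bank 0 row 5 — prev 1 → CONFLICT
10: bank 1 row 12 — prev None → EMPTY

CLASS = CONFLICT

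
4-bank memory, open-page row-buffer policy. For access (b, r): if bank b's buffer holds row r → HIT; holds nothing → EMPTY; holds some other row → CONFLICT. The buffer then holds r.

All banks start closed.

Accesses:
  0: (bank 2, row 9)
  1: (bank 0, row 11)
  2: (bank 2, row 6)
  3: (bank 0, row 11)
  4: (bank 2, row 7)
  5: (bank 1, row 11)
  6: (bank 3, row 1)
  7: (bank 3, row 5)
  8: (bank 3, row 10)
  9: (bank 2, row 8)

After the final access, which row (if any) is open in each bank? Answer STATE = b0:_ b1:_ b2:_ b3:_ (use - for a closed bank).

STATE = b0:11 b1:11 b2:8 b3:10

step 0: bank2 None->9 [EMPTY]
step 1: bank0 None->11 [EMPTY]
step 2: bank2 9->6 [CONFLICT]
step 3: bank0 11->11 [HIT]
step 4: bank2 6->7 [CONFLICT]
step 5: bank1 None->11 [EMPTY]
step 6: bank3 None->1 [EMPTY]
step 7: bank3 1->5 [CONFLICT]
step 8: bank3 5->10 [CONFLICT]
step 9: bank2 7->8 [CONFLICT]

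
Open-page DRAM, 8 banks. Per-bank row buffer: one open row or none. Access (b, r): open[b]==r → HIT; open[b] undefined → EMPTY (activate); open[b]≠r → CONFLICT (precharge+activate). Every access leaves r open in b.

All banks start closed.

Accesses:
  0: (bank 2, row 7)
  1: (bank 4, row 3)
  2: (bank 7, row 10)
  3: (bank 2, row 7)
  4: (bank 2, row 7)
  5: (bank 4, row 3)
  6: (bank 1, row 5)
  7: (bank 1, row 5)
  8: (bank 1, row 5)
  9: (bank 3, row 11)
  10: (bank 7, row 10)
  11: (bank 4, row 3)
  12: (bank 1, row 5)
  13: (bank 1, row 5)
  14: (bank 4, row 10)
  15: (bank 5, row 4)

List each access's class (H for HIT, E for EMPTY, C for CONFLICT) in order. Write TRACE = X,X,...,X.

TRACE = E,E,E,H,H,H,E,H,H,E,H,H,H,H,C,E

0: bank 2 row 7 — prev None → EMPTY
1: bank 4 row 3 — prev None → EMPTY
2: bank 7 row 10 — prev None → EMPTY
3: bank 2 row 7 — prev 7 → HIT
4: bank 2 row 7 — prev 7 → HIT
5: bank 4 row 3 — prev 3 → HIT
6: bank 1 row 5 — prev None → EMPTY
7: bank 1 row 5 — prev 5 → HIT
8: bank 1 row 5 — prev 5 → HIT
9: bank 3 row 11 — prev None → EMPTY
10: bank 7 row 10 — prev 10 → HIT
11: bank 4 row 3 — prev 3 → HIT
12: bank 1 row 5 — prev 5 → HIT
13: bank 1 row 5 — prev 5 → HIT
14: bank 4 row 10 — prev 3 → CONFLICT
15: bank 5 row 4 — prev None → EMPTY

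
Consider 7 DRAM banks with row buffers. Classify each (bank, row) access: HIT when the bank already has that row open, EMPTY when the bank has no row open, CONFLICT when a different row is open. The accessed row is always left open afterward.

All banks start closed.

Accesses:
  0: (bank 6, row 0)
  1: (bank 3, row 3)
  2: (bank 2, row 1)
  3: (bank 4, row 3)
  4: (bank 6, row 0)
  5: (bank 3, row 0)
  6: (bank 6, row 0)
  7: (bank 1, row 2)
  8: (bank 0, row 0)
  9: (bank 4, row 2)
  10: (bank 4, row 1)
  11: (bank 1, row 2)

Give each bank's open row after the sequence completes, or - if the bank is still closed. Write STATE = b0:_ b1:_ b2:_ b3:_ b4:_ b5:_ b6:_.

STATE = b0:0 b1:2 b2:1 b3:0 b4:1 b5:- b6:0

0: bank 6 row 0 — prev None → EMPTY
1: bank 3 row 3 — prev None → EMPTY
2: bank 2 row 1 — prev None → EMPTY
3: bank 4 row 3 — prev None → EMPTY
4: bank 6 row 0 — prev 0 → HIT
5: bank 3 row 0 — prev 3 → CONFLICT
6: bank 6 row 0 — prev 0 → HIT
7: bank 1 row 2 — prev None → EMPTY
8: bank 0 row 0 — prev None → EMPTY
9: bank 4 row 2 — prev 3 → CONFLICT
10: bank 4 row 1 — prev 2 → CONFLICT
11: bank 1 row 2 — prev 2 → HIT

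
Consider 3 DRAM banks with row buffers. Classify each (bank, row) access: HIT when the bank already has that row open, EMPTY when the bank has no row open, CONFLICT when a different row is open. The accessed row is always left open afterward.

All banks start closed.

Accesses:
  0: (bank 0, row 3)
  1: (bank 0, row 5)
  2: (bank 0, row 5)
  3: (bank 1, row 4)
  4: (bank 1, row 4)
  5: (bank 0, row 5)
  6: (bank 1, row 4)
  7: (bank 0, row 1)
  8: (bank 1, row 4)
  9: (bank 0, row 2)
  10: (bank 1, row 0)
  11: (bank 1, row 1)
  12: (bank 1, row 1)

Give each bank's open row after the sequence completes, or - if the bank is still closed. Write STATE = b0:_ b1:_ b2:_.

STATE = b0:2 b1:1 b2:-

step 0: bank0 None->3 [EMPTY]
step 1: bank0 3->5 [CONFLICT]
step 2: bank0 5->5 [HIT]
step 3: bank1 None->4 [EMPTY]
step 4: bank1 4->4 [HIT]
step 5: bank0 5->5 [HIT]
step 6: bank1 4->4 [HIT]
step 7: bank0 5->1 [CONFLICT]
step 8: bank1 4->4 [HIT]
step 9: bank0 1->2 [CONFLICT]
step 10: bank1 4->0 [CONFLICT]
step 11: bank1 0->1 [CONFLICT]
step 12: bank1 1->1 [HIT]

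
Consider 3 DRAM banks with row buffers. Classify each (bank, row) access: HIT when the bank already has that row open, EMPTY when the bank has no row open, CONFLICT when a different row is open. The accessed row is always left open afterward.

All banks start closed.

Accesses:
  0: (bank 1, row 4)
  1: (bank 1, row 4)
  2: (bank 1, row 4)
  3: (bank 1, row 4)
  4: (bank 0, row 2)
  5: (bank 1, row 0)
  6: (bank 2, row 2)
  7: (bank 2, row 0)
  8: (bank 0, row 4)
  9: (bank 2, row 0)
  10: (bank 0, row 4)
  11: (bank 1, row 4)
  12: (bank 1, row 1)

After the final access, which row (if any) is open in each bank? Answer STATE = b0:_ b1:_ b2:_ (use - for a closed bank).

STATE = b0:4 b1:1 b2:0

step 0: bank1 None->4 [EMPTY]
step 1: bank1 4->4 [HIT]
step 2: bank1 4->4 [HIT]
step 3: bank1 4->4 [HIT]
step 4: bank0 None->2 [EMPTY]
step 5: bank1 4->0 [CONFLICT]
step 6: bank2 None->2 [EMPTY]
step 7: bank2 2->0 [CONFLICT]
step 8: bank0 2->4 [CONFLICT]
step 9: bank2 0->0 [HIT]
step 10: bank0 4->4 [HIT]
step 11: bank1 0->4 [CONFLICT]
step 12: bank1 4->1 [CONFLICT]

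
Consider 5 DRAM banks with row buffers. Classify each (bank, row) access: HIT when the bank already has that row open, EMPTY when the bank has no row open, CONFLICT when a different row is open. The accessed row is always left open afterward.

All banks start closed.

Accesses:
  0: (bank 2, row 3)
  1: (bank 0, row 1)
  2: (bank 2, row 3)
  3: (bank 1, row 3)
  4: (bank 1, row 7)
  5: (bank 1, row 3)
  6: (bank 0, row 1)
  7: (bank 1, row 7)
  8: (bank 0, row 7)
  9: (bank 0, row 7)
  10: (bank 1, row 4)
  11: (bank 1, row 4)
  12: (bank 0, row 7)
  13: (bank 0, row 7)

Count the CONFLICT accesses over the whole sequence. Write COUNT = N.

step 0: bank2 None->3 [EMPTY]
step 1: bank0 None->1 [EMPTY]
step 2: bank2 3->3 [HIT]
step 3: bank1 None->3 [EMPTY]
step 4: bank1 3->7 [CONFLICT]
step 5: bank1 7->3 [CONFLICT]
step 6: bank0 1->1 [HIT]
step 7: bank1 3->7 [CONFLICT]
step 8: bank0 1->7 [CONFLICT]
step 9: bank0 7->7 [HIT]
step 10: bank1 7->4 [CONFLICT]
step 11: bank1 4->4 [HIT]
step 12: bank0 7->7 [HIT]
step 13: bank0 7->7 [HIT]

COUNT = 5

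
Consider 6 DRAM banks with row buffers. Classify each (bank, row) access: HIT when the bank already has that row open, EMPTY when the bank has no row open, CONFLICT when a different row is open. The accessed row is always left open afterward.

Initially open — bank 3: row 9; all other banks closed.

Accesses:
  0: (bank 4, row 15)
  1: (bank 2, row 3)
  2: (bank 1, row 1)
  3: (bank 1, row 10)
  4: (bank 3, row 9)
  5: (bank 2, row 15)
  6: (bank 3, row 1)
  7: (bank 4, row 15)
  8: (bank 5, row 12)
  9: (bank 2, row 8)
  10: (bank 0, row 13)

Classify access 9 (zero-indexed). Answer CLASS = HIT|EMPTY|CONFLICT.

0: bank 4 row 15 — prev None → EMPTY
1: bank 2 row 3 — prev None → EMPTY
2: bank 1 row 1 — prev None → EMPTY
3: bank 1 row 10 — prev 1 → CONFLICT
4: bank 3 row 9 — prev 9 → HIT
5: bank 2 row 15 — prev 3 → CONFLICT
6: bank 3 row 1 — prev 9 → CONFLICT
7: bank 4 row 15 — prev 15 → HIT
8: bank 5 row 12 — prev None → EMPTY
9: bank 2 row 8 — prev 15 → CONFLICT
10: bank 0 row 13 — prev None → EMPTY

CLASS = CONFLICT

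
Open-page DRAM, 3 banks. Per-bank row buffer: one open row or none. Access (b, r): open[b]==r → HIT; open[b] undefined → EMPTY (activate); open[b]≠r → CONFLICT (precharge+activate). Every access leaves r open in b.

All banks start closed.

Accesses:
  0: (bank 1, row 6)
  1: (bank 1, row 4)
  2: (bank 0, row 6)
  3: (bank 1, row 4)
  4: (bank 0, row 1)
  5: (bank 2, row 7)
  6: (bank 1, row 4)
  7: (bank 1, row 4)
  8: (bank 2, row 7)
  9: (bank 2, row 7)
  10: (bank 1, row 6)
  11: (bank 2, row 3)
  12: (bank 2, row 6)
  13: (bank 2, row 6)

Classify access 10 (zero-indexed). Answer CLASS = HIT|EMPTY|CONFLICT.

step 0: bank1 None->6 [EMPTY]
step 1: bank1 6->4 [CONFLICT]
step 2: bank0 None->6 [EMPTY]
step 3: bank1 4->4 [HIT]
step 4: bank0 6->1 [CONFLICT]
step 5: bank2 None->7 [EMPTY]
step 6: bank1 4->4 [HIT]
step 7: bank1 4->4 [HIT]
step 8: bank2 7->7 [HIT]
step 9: bank2 7->7 [HIT]
step 10: bank1 4->6 [CONFLICT]
step 11: bank2 7->3 [CONFLICT]
step 12: bank2 3->6 [CONFLICT]
step 13: bank2 6->6 [HIT]

CLASS = CONFLICT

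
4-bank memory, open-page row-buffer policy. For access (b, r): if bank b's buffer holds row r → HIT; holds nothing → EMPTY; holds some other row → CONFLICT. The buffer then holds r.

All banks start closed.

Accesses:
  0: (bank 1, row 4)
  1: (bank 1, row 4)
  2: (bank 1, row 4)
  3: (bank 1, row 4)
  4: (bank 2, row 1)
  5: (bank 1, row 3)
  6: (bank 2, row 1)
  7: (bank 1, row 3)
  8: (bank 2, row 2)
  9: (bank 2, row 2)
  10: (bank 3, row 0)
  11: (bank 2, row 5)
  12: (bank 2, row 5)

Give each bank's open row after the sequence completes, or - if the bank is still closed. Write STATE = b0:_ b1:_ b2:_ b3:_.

STATE = b0:- b1:3 b2:5 b3:0

step 0: bank1 None->4 [EMPTY]
step 1: bank1 4->4 [HIT]
step 2: bank1 4->4 [HIT]
step 3: bank1 4->4 [HIT]
step 4: bank2 None->1 [EMPTY]
step 5: bank1 4->3 [CONFLICT]
step 6: bank2 1->1 [HIT]
step 7: bank1 3->3 [HIT]
step 8: bank2 1->2 [CONFLICT]
step 9: bank2 2->2 [HIT]
step 10: bank3 None->0 [EMPTY]
step 11: bank2 2->5 [CONFLICT]
step 12: bank2 5->5 [HIT]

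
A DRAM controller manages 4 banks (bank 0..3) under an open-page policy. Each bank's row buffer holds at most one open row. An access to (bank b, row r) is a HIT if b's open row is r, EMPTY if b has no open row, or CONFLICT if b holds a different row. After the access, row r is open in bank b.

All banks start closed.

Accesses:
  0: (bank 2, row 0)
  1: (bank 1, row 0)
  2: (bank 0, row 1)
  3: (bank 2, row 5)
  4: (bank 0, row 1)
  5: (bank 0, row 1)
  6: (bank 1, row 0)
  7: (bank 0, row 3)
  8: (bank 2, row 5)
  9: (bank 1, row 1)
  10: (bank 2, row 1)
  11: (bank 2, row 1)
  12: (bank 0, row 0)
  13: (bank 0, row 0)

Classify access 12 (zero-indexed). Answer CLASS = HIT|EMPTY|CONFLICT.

0: bank 2 row 0 — prev None → EMPTY
1: bank 1 row 0 — prev None → EMPTY
2: bank 0 row 1 — prev None → EMPTY
3: bank 2 row 5 — prev 0 → CONFLICT
4: bank 0 row 1 — prev 1 → HIT
5: bank 0 row 1 — prev 1 → HIT
6: bank 1 row 0 — prev 0 → HIT
7: bank 0 row 3 — prev 1 → CONFLICT
8: bank 2 row 5 — prev 5 → HIT
9: bank 1 row 1 — prev 0 → CONFLICT
10: bank 2 row 1 — prev 5 → CONFLICT
11: bank 2 row 1 — prev 1 → HIT
12: bank 0 row 0 — prev 3 → CONFLICT
13: bank 0 row 0 — prev 0 → HIT

CLASS = CONFLICT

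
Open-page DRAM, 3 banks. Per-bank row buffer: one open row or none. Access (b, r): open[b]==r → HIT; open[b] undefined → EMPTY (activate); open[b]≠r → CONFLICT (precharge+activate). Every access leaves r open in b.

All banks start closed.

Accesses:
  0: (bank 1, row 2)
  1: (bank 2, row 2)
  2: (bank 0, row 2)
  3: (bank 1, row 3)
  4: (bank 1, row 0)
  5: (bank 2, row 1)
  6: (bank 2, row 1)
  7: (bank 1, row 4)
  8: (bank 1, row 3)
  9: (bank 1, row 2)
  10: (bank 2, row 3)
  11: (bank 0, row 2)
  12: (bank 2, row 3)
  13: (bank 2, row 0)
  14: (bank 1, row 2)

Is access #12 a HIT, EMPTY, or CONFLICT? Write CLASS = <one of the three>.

CLASS = HIT

0: bank 1 row 2 — prev None → EMPTY
1: bank 2 row 2 — prev None → EMPTY
2: bank 0 row 2 — prev None → EMPTY
3: bank 1 row 3 — prev 2 → CONFLICT
4: bank 1 row 0 — prev 3 → CONFLICT
5: bank 2 row 1 — prev 2 → CONFLICT
6: bank 2 row 1 — prev 1 → HIT
7: bank 1 row 4 — prev 0 → CONFLICT
8: bank 1 row 3 — prev 4 → CONFLICT
9: bank 1 row 2 — prev 3 → CONFLICT
10: bank 2 row 3 — prev 1 → CONFLICT
11: bank 0 row 2 — prev 2 → HIT
12: bank 2 row 3 — prev 3 → HIT
13: bank 2 row 0 — prev 3 → CONFLICT
14: bank 1 row 2 — prev 2 → HIT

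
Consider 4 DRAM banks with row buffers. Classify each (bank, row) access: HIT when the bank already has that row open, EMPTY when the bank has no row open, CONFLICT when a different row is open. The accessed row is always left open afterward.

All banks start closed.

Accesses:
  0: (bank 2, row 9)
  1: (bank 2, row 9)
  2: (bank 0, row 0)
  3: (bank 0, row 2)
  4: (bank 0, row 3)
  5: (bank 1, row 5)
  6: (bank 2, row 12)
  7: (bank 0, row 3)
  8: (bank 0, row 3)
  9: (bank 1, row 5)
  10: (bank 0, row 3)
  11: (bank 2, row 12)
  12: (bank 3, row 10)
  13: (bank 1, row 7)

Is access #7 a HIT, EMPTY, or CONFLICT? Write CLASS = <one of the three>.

  [0] b2 r9: no row ⇒ E
  [1] b2 r9: had r9 ⇒ H
  [2] b0 r0: no row ⇒ E
  [3] b0 r2: had r0 ⇒ C
  [4] b0 r3: had r2 ⇒ C
  [5] b1 r5: no row ⇒ E
  [6] b2 r12: had r9 ⇒ C
  [7] b0 r3: had r3 ⇒ H
  [8] b0 r3: had r3 ⇒ H
  [9] b1 r5: had r5 ⇒ H
  [10] b0 r3: had r3 ⇒ H
  [11] b2 r12: had r12 ⇒ H
  [12] b3 r10: no row ⇒ E
  [13] b1 r7: had r5 ⇒ C

CLASS = HIT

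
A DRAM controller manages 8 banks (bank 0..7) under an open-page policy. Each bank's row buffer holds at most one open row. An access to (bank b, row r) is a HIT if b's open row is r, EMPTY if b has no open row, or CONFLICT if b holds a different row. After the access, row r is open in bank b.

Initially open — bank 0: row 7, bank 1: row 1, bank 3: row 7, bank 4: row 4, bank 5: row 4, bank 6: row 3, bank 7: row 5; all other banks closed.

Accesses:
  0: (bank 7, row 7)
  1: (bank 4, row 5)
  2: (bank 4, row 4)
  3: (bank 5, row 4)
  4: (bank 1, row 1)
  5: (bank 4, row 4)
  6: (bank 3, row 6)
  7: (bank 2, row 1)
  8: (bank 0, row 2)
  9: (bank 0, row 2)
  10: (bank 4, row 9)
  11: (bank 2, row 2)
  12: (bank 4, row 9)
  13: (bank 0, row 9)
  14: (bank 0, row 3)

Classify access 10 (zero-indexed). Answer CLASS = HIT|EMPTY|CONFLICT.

#0 (7,7) C  (was 5)
#1 (4,5) C  (was 4)
#2 (4,4) C  (was 5)
#3 (5,4) H  (was 4)
#4 (1,1) H  (was 1)
#5 (4,4) H  (was 4)
#6 (3,6) C  (was 7)
#7 (2,1) E
#8 (0,2) C  (was 7)
#9 (0,2) H  (was 2)
#10 (4,9) C  (was 4)
#11 (2,2) C  (was 1)
#12 (4,9) H  (was 9)
#13 (0,9) C  (was 2)
#14 (0,3) C  (was 9)

CLASS = CONFLICT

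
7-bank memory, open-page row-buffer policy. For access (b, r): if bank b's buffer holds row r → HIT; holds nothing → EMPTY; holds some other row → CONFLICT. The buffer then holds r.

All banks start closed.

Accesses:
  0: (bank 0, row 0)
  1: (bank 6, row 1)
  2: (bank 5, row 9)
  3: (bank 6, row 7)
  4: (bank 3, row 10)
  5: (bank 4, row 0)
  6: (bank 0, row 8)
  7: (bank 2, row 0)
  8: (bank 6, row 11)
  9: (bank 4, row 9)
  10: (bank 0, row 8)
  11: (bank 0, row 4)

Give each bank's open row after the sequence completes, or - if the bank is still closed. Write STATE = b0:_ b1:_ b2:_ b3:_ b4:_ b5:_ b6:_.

step 0: bank0 None->0 [EMPTY]
step 1: bank6 None->1 [EMPTY]
step 2: bank5 None->9 [EMPTY]
step 3: bank6 1->7 [CONFLICT]
step 4: bank3 None->10 [EMPTY]
step 5: bank4 None->0 [EMPTY]
step 6: bank0 0->8 [CONFLICT]
step 7: bank2 None->0 [EMPTY]
step 8: bank6 7->11 [CONFLICT]
step 9: bank4 0->9 [CONFLICT]
step 10: bank0 8->8 [HIT]
step 11: bank0 8->4 [CONFLICT]

STATE = b0:4 b1:- b2:0 b3:10 b4:9 b5:9 b6:11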